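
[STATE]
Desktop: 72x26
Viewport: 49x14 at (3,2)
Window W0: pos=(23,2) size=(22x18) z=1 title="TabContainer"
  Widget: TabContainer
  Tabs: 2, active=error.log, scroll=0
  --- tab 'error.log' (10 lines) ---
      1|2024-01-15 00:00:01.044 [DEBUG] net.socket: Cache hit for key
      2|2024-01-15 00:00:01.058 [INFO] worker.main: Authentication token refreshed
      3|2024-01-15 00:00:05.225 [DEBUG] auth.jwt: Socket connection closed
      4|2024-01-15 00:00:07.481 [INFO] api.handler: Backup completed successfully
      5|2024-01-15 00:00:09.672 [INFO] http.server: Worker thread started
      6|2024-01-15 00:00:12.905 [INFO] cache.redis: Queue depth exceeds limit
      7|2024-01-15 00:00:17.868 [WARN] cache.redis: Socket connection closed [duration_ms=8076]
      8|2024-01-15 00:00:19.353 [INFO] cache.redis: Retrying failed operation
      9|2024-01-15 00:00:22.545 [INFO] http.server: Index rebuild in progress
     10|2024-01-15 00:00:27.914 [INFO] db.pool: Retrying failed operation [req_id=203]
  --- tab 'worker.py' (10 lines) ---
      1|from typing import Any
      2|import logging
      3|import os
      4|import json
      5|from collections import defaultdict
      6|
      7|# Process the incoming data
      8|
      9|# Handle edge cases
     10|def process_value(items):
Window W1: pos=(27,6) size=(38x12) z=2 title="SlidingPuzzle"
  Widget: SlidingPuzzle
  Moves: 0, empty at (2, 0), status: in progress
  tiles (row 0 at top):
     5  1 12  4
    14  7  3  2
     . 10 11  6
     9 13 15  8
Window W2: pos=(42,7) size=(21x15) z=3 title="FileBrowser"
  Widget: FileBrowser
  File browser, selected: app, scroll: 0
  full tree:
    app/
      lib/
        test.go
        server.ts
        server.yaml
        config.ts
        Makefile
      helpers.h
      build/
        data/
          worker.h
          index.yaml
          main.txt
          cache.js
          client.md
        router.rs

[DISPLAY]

                    ┏━━━━━━━━━━━━━━━━━━━━┓       
                    ┃ TabContainer       ┃       
                    ┠────────────────────┨       
                    ┃[error.log]│ worker.┃       
                    ┃───┏━━━━━━━━━━━━━━━━━━━━━━━━
                    ┃202┃ SlidingPuzzle┏━━━━━━━━━
                    ┃202┠──────────────┃ FileBrow
                    ┃202┃┌────┬────┬───┠─────────
                    ┃202┃│  5 │  1 │ 12┃> [-] app
                    ┃202┃├────┼────┼───┃    [+] l
                    ┃202┃│ 14 │  7 │  3┃    helpe
                    ┃202┃├────┼────┼───┃    [+] b
                    ┃202┃│    │ 10 │ 11┃         
                    ┃202┃├────┼────┼───┃         


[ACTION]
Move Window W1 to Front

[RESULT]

                    ┏━━━━━━━━━━━━━━━━━━━━┓       
                    ┃ TabContainer       ┃       
                    ┠────────────────────┨       
                    ┃[error.log]│ worker.┃       
                    ┃───┏━━━━━━━━━━━━━━━━━━━━━━━━
                    ┃202┃ SlidingPuzzle          
                    ┃202┠────────────────────────
                    ┃202┃┌────┬────┬────┬────┐   
                    ┃202┃│  5 │  1 │ 12 │  4 │   
                    ┃202┃├────┼────┼────┼────┤   
                    ┃202┃│ 14 │  7 │  3 │  2 │   
                    ┃202┃├────┼────┼────┼────┤   
                    ┃202┃│    │ 10 │ 11 │  6 │   
                    ┃202┃├────┼────┼────┼────┤   


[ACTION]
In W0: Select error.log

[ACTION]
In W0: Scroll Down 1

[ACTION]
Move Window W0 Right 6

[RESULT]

                          ┏━━━━━━━━━━━━━━━━━━━━┓ 
                          ┃ TabContainer       ┃ 
                          ┠────────────────────┨ 
                          ┃[error.log]│ worker.┃ 
                        ┏━━━━━━━━━━━━━━━━━━━━━━━━
                        ┃ SlidingPuzzle          
                        ┠────────────────────────
                        ┃┌────┬────┬────┬────┐   
                        ┃│  5 │  1 │ 12 │  4 │   
                        ┃├────┼────┼────┼────┤   
                        ┃│ 14 │  7 │  3 │  2 │   
                        ┃├────┼────┼────┼────┤   
                        ┃│    │ 10 │ 11 │  6 │   
                        ┃├────┼────┼────┼────┤   


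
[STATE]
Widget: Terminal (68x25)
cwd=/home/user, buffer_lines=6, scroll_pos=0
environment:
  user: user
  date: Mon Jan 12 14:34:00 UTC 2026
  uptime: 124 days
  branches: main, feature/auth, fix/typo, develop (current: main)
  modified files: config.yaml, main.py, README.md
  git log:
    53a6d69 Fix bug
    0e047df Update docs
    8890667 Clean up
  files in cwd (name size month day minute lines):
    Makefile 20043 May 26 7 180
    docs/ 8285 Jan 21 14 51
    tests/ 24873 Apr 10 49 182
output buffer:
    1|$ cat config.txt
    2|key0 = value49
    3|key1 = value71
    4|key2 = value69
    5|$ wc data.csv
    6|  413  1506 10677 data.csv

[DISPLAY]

$ cat config.txt                                                    
key0 = value49                                                      
key1 = value71                                                      
key2 = value69                                                      
$ wc data.csv                                                       
  413  1506 10677 data.csv                                          
$ █                                                                 
                                                                    
                                                                    
                                                                    
                                                                    
                                                                    
                                                                    
                                                                    
                                                                    
                                                                    
                                                                    
                                                                    
                                                                    
                                                                    
                                                                    
                                                                    
                                                                    
                                                                    
                                                                    


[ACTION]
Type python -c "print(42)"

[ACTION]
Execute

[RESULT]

$ cat config.txt                                                    
key0 = value49                                                      
key1 = value71                                                      
key2 = value69                                                      
$ wc data.csv                                                       
  413  1506 10677 data.csv                                          
$ python -c "print(42)"                                             
42                                                                  
$ █                                                                 
                                                                    
                                                                    
                                                                    
                                                                    
                                                                    
                                                                    
                                                                    
                                                                    
                                                                    
                                                                    
                                                                    
                                                                    
                                                                    
                                                                    
                                                                    
                                                                    


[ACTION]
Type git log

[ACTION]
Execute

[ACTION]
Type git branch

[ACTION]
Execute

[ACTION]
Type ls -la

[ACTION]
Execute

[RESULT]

$ cat config.txt                                                    
key0 = value49                                                      
key1 = value71                                                      
key2 = value69                                                      
$ wc data.csv                                                       
  413  1506 10677 data.csv                                          
$ python -c "print(42)"                                             
42                                                                  
$ git log                                                           
53a6d69 Fix bug                                                     
0e047df Update docs                                                 
8890667 Clean up                                                    
$ git branch                                                        
* main                                                              
  feature/auth                                                      
  fix/typo                                                          
  develop                                                           
$ ls -la                                                            
-rw-r--r--  1 user group    20043 May 26 10:07 Makefile             
drwxr-xr-x  1 user group     8285 Jan 21 10:14 docs/                
drwxr-xr-x  1 user group    24873 Apr 10 10:49 tests/               
$ █                                                                 
                                                                    
                                                                    
                                                                    


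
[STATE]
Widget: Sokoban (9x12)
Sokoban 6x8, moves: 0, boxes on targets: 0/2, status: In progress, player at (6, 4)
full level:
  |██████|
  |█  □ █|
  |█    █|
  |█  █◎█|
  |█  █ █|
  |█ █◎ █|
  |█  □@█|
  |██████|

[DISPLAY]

██████   
█  □ █   
█    █   
█  █◎█   
█  █ █   
█ █◎ █   
█  □@█   
██████   
Moves: 0 
         
         
         


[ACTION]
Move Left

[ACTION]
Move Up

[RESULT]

██████   
█  □ █   
█    █   
█  █◎█   
█  █ █   
█ █+ █   
█ □  █   
██████   
Moves: 2 
         
         
         


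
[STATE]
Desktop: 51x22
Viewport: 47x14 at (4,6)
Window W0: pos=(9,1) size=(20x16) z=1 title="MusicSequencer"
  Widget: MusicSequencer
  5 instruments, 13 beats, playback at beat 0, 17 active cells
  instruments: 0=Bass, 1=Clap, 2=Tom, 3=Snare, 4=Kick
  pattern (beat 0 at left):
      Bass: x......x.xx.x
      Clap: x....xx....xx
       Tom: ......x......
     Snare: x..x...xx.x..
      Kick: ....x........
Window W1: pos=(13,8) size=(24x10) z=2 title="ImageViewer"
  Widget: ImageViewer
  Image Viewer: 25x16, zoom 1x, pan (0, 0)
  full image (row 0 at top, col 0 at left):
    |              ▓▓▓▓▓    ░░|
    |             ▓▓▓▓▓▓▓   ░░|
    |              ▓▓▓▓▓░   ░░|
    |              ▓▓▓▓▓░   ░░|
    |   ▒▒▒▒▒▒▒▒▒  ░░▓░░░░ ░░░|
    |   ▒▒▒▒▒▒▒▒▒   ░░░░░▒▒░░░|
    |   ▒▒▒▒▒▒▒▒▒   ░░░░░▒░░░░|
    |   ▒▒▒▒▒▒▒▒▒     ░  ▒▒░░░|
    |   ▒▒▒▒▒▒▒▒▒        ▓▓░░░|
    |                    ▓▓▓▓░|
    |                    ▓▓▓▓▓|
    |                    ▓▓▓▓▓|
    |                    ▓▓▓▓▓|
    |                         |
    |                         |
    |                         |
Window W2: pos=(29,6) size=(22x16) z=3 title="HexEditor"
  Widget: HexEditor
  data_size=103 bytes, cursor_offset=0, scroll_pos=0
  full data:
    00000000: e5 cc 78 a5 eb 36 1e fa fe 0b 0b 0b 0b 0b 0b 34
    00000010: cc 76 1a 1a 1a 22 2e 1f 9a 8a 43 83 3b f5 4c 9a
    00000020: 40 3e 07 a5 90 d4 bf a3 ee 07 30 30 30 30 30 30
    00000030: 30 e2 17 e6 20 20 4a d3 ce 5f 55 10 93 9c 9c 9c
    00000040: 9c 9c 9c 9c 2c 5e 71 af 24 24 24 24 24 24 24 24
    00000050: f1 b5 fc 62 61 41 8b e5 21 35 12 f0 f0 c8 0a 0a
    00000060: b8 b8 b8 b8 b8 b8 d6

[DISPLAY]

     ┃  Clap█····██····█┃┏━━━━━━━━━━━━━━━━━━━━┓
     ┃   Tom······█·····┃┃ HexEditor          ┃
     ┃ Sn┏━━━━━━━━━━━━━━━┠────────────────────┨
     ┃  K┃ ImageViewer   ┃00000000  E5 cc 78 a┃
     ┃   ┠───────────────┃00000010  cc 76 1a 1┃
     ┃   ┃              ▓┃00000020  40 3e 07 a┃
     ┃   ┃             ▓▓┃00000030  30 e2 17 e┃
     ┃   ┃              ▓┃00000040  9c 9c 9c 9┃
     ┃   ┃              ▓┃00000050  f1 b5 fc 6┃
     ┃   ┃   ▒▒▒▒▒▒▒▒▒  ░┃00000060  b8 b8 b8 b┃
     ┗━━━┃   ▒▒▒▒▒▒▒▒▒   ┃                    ┃
         ┗━━━━━━━━━━━━━━━┃                    ┃
                         ┃                    ┃
                         ┃                    ┃


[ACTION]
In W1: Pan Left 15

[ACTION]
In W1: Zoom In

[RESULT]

     ┃  Clap█····██····█┃┏━━━━━━━━━━━━━━━━━━━━┓
     ┃   Tom······█·····┃┃ HexEditor          ┃
     ┃ Sn┏━━━━━━━━━━━━━━━┠────────────────────┨
     ┃  K┃ ImageViewer   ┃00000000  E5 cc 78 a┃
     ┃   ┠───────────────┃00000010  cc 76 1a 1┃
     ┃   ┃               ┃00000020  40 3e 07 a┃
     ┃   ┃               ┃00000030  30 e2 17 e┃
     ┃   ┃               ┃00000040  9c 9c 9c 9┃
     ┃   ┃               ┃00000050  f1 b5 fc 6┃
     ┃   ┃               ┃00000060  b8 b8 b8 b┃
     ┗━━━┃               ┃                    ┃
         ┗━━━━━━━━━━━━━━━┃                    ┃
                         ┃                    ┃
                         ┃                    ┃


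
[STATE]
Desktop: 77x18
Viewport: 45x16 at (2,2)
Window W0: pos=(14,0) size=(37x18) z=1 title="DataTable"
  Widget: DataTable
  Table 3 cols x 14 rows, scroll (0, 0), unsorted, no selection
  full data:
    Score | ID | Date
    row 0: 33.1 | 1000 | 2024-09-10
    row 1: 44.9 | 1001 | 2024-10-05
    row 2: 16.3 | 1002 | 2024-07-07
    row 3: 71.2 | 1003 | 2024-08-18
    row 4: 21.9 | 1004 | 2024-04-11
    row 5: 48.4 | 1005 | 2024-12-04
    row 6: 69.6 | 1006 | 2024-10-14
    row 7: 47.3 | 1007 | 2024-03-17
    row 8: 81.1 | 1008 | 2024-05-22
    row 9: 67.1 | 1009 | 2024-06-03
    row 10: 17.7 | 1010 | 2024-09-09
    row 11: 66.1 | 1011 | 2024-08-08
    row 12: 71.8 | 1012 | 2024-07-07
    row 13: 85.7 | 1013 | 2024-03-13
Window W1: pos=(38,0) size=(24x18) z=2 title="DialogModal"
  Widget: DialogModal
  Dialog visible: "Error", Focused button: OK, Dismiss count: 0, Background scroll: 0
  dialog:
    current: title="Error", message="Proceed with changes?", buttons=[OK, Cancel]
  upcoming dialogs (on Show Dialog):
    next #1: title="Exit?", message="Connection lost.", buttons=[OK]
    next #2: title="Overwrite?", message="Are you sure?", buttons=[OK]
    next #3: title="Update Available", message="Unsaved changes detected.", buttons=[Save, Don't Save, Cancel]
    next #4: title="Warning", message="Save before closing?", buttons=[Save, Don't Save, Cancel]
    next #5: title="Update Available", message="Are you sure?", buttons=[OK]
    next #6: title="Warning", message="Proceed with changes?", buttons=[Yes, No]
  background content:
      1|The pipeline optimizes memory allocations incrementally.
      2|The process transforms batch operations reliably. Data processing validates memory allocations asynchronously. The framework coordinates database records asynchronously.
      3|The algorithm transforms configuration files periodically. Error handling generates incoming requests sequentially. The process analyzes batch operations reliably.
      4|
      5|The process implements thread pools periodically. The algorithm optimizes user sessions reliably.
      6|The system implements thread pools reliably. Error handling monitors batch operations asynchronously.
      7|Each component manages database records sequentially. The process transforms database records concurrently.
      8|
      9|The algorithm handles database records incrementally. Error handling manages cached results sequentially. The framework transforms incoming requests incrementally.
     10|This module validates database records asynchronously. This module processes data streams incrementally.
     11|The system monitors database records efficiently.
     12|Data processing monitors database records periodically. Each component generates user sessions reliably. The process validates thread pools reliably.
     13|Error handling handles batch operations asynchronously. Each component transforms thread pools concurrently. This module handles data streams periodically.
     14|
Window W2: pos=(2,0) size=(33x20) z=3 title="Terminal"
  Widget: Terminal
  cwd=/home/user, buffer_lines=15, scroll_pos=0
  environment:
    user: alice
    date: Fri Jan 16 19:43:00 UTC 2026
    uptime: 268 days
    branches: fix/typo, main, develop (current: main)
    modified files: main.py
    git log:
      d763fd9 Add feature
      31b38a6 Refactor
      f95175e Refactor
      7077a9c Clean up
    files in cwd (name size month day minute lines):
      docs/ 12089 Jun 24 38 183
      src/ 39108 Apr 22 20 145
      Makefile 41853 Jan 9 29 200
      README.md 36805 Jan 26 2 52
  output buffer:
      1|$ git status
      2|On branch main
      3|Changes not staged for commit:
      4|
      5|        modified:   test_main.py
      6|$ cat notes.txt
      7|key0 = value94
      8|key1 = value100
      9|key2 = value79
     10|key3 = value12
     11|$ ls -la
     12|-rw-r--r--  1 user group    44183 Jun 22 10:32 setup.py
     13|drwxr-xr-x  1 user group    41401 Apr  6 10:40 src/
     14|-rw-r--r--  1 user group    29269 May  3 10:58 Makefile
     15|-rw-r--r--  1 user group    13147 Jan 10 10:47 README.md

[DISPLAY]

┠───────────────────────────────┨───┠────────
┃$ git status                   ┃   ┃The pipe
┃On branch main                 ┃─  ┃The proc
┃Changes not staged for commit: ┃0  ┃The algo
┃                               ┃5  ┃        
┃        modified:   test_main.p┃7  ┃Th┌─────
┃$ cat notes.txt                ┃8  ┃Th│     
┃key0 = value94                 ┃1  ┃Ea│Proce
┃key1 = value100                ┃4  ┃  │ [OK]
┃key2 = value79                 ┃4  ┃Th└─────
┃key3 = value12                 ┃7  ┃This mod
┃$ ls -la                       ┃2  ┃The syst
┃-rw-r--r--  1 user group    441┃3  ┃Data pro
┃drwxr-xr-x  1 user group    414┃9  ┃Error ha
┃-rw-r--r--  1 user group    292┃8  ┃        
┃-rw-r--r--  1 user group    131┃━━━┗━━━━━━━━


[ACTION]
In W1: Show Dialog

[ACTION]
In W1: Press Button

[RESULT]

┠───────────────────────────────┨───┠────────
┃$ git status                   ┃   ┃The pipe
┃On branch main                 ┃─  ┃The proc
┃Changes not staged for commit: ┃0  ┃The algo
┃                               ┃5  ┃        
┃        modified:   test_main.p┃7  ┃The proc
┃$ cat notes.txt                ┃8  ┃The syst
┃key0 = value94                 ┃1  ┃Each com
┃key1 = value100                ┃4  ┃        
┃key2 = value79                 ┃4  ┃The algo
┃key3 = value12                 ┃7  ┃This mod
┃$ ls -la                       ┃2  ┃The syst
┃-rw-r--r--  1 user group    441┃3  ┃Data pro
┃drwxr-xr-x  1 user group    414┃9  ┃Error ha
┃-rw-r--r--  1 user group    292┃8  ┃        
┃-rw-r--r--  1 user group    131┃━━━┗━━━━━━━━


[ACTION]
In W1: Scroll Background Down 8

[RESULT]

┠───────────────────────────────┨───┠────────
┃$ git status                   ┃   ┃The algo
┃On branch main                 ┃─  ┃This mod
┃Changes not staged for commit: ┃0  ┃The syst
┃                               ┃5  ┃Data pro
┃        modified:   test_main.p┃7  ┃Error ha
┃$ cat notes.txt                ┃8  ┃        
┃key0 = value94                 ┃1  ┃        
┃key1 = value100                ┃4  ┃        
┃key2 = value79                 ┃4  ┃        
┃key3 = value12                 ┃7  ┃        
┃$ ls -la                       ┃2  ┃        
┃-rw-r--r--  1 user group    441┃3  ┃        
┃drwxr-xr-x  1 user group    414┃9  ┃        
┃-rw-r--r--  1 user group    292┃8  ┃        
┃-rw-r--r--  1 user group    131┃━━━┗━━━━━━━━


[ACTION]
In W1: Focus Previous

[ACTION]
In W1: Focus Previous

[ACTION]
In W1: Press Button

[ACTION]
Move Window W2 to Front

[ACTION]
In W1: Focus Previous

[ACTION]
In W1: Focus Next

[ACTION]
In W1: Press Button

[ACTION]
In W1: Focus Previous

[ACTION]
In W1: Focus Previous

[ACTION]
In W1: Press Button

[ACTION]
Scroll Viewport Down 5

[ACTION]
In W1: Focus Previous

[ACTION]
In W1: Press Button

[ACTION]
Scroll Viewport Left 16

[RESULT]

  ┠───────────────────────────────┨───┠──────
  ┃$ git status                   ┃   ┃The al
  ┃On branch main                 ┃─  ┃This m
  ┃Changes not staged for commit: ┃0  ┃The sy
  ┃                               ┃5  ┃Data p
  ┃        modified:   test_main.p┃7  ┃Error 
  ┃$ cat notes.txt                ┃8  ┃      
  ┃key0 = value94                 ┃1  ┃      
  ┃key1 = value100                ┃4  ┃      
  ┃key2 = value79                 ┃4  ┃      
  ┃key3 = value12                 ┃7  ┃      
  ┃$ ls -la                       ┃2  ┃      
  ┃-rw-r--r--  1 user group    441┃3  ┃      
  ┃drwxr-xr-x  1 user group    414┃9  ┃      
  ┃-rw-r--r--  1 user group    292┃8  ┃      
  ┃-rw-r--r--  1 user group    131┃━━━┗━━━━━━


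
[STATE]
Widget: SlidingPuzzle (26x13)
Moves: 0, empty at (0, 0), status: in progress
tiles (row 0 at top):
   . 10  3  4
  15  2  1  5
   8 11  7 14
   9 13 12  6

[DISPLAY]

┌────┬────┬────┬────┐     
│    │ 10 │  3 │  4 │     
├────┼────┼────┼────┤     
│ 15 │  2 │  1 │  5 │     
├────┼────┼────┼────┤     
│  8 │ 11 │  7 │ 14 │     
├────┼────┼────┼────┤     
│  9 │ 13 │ 12 │  6 │     
└────┴────┴────┴────┘     
Moves: 0                  
                          
                          
                          


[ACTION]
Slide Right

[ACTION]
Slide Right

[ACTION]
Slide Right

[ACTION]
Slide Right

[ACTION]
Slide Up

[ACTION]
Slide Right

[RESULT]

┌────┬────┬────┬────┐     
│ 15 │ 10 │  3 │  4 │     
├────┼────┼────┼────┤     
│    │  2 │  1 │  5 │     
├────┼────┼────┼────┤     
│  8 │ 11 │  7 │ 14 │     
├────┼────┼────┼────┤     
│  9 │ 13 │ 12 │  6 │     
└────┴────┴────┴────┘     
Moves: 1                  
                          
                          
                          


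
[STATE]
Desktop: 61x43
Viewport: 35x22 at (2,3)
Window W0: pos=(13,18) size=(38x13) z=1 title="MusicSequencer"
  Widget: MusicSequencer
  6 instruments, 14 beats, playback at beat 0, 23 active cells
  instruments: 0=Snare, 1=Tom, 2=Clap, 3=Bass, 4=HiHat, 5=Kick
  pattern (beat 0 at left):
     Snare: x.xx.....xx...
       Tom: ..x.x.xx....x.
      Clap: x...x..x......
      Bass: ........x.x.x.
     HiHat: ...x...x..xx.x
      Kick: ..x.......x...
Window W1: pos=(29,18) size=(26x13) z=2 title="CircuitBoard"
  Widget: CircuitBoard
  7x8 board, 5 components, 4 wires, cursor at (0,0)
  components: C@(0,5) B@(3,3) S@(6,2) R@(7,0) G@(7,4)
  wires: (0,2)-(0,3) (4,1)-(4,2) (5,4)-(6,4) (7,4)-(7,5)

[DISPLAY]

                                   
                                   
                                   
                                   
                                   
                                   
                                   
                                   
                                   
                                   
                                   
                                   
                                   
                                   
                                   
           ┏━━━━━━━━━━━━━━━┏━━━━━━━
           ┃ MusicSequencer┃ Circui
           ┠───────────────┠───────
           ┃      ▼12345678┃   0 1 
           ┃ Snare█·██·····┃0  [.] 
           ┃   Tom··█·█·██·┃       
           ┃  Clap█···█··█·┃1      


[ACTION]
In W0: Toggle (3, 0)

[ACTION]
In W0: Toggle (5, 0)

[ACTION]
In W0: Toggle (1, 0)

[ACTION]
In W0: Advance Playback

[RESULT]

                                   
                                   
                                   
                                   
                                   
                                   
                                   
                                   
                                   
                                   
                                   
                                   
                                   
                                   
                                   
           ┏━━━━━━━━━━━━━━━┏━━━━━━━
           ┃ MusicSequencer┃ Circui
           ┠───────────────┠───────
           ┃      0▼2345678┃   0 1 
           ┃ Snare█·██·····┃0  [.] 
           ┃   Tom█·█·█·██·┃       
           ┃  Clap█···█··█·┃1      


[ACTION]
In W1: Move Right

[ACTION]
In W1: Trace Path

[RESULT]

                                   
                                   
                                   
                                   
                                   
                                   
                                   
                                   
                                   
                                   
                                   
                                   
                                   
                                   
                                   
           ┏━━━━━━━━━━━━━━━┏━━━━━━━
           ┃ MusicSequencer┃ Circui
           ┠───────────────┠───────
           ┃      0▼2345678┃   0 1 
           ┃ Snare█·██·····┃0      
           ┃   Tom█·█·█·██·┃       
           ┃  Clap█···█··█·┃1      


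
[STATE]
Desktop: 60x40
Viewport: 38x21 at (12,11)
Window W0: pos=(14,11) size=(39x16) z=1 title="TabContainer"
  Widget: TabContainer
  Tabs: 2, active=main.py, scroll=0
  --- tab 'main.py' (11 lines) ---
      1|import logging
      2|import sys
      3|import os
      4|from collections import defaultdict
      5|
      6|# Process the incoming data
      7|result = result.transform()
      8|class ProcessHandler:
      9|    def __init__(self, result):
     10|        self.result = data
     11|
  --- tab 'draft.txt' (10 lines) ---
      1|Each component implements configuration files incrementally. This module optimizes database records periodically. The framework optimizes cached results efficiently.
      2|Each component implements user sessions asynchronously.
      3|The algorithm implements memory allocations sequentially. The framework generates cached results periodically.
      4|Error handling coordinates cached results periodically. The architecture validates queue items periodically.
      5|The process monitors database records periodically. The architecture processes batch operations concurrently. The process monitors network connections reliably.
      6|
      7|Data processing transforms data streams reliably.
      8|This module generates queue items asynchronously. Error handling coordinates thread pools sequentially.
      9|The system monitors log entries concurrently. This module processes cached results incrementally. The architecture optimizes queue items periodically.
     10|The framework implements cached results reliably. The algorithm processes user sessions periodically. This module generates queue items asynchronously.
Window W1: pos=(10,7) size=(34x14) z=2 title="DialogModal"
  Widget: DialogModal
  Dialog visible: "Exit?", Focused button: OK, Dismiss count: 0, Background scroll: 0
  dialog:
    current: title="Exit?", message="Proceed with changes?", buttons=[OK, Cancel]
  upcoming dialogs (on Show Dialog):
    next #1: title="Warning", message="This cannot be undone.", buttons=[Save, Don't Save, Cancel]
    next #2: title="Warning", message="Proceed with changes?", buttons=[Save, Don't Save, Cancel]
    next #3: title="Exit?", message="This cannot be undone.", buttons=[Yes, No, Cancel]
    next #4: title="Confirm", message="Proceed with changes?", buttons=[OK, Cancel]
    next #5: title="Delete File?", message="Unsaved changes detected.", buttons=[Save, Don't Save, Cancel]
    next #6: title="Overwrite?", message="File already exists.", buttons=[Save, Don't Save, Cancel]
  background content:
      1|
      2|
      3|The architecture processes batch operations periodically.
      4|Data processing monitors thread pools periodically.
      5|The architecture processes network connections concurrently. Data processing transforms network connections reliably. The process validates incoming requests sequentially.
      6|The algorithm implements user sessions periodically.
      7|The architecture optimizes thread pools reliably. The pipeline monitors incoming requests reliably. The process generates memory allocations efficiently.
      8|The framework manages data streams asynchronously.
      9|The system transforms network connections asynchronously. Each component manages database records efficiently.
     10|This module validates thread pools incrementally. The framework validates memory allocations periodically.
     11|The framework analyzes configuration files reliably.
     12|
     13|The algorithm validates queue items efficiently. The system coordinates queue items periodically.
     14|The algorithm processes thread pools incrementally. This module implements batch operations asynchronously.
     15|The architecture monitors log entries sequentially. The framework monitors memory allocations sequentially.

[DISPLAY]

                               ┃━━━━━━
he┌───────────────────────┐atch┃      
at│         Exit?         │ead ┃──────
he│ Proceed with changes? │etwo┃      
he│     [OK]  Cancel      │r se┃──────
he└───────────────────────┘hrea┃      
he framework manages data strea┃      
he system transforms network co┃      
his module validates thread poo┃ltdict
━━━━━━━━━━━━━━━━━━━━━━━━━━━━━━━┛      
  ┃# Process the incoming data        
  ┃result = result.transform()        
  ┃class ProcessHandler:              
  ┃    def __init__(self, result):    
  ┃        self.result = data         
  ┗━━━━━━━━━━━━━━━━━━━━━━━━━━━━━━━━━━━
                                      
                                      
                                      
                                      
                                      


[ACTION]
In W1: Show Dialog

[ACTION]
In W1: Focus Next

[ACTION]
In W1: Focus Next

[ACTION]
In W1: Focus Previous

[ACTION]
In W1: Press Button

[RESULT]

                               ┃━━━━━━
he architecture processes batch┃      
ata processing monitors thread ┃──────
he architecture processes netwo┃      
he algorithm implements user se┃──────
he architecture optimizes threa┃      
he framework manages data strea┃      
he system transforms network co┃      
his module validates thread poo┃ltdict
━━━━━━━━━━━━━━━━━━━━━━━━━━━━━━━┛      
  ┃# Process the incoming data        
  ┃result = result.transform()        
  ┃class ProcessHandler:              
  ┃    def __init__(self, result):    
  ┃        self.result = data         
  ┗━━━━━━━━━━━━━━━━━━━━━━━━━━━━━━━━━━━
                                      
                                      
                                      
                                      
                                      


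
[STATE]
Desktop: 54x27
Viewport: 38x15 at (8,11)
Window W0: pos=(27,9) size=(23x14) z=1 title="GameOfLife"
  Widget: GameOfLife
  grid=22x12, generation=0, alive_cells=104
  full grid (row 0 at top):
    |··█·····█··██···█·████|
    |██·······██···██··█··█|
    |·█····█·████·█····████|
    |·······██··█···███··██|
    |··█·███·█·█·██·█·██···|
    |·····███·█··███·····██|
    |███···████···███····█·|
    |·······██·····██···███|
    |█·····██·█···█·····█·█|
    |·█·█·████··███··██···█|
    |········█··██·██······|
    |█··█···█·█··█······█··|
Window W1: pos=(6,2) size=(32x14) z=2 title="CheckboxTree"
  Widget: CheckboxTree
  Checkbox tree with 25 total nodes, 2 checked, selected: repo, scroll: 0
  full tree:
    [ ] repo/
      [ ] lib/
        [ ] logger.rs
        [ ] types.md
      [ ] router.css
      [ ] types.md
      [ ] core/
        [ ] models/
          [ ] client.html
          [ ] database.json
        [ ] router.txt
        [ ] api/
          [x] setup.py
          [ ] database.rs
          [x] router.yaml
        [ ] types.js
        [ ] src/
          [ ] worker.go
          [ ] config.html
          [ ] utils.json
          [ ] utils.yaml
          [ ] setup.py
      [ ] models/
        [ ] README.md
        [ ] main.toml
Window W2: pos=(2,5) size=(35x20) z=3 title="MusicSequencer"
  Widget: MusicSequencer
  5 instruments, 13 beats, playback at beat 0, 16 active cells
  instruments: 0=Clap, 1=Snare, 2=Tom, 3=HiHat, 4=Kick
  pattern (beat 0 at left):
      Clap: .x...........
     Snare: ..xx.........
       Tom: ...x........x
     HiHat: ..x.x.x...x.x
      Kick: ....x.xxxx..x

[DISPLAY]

m···█········█              ┃┃────────
t··█·█·█···█·█              ┃┃        
k····█·████··█              ┃┃█···██··
                            ┃┃██·█····
                            ┃┛·█···███
                            ┃·█·██·█·█
                            ┃█··███···
                            ┃█···███··
                            ┃·····██··
                            ┃█···█····
                            ┃··███··██
                            ┃━━━━━━━━━
                            ┃         
━━━━━━━━━━━━━━━━━━━━━━━━━━━━┛         
                                      


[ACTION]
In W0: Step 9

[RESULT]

m···█········█              ┃┃────────
t··█·█·█···█·█              ┃┃        
k····█·████··█              ┃┃·██·····
                            ┃┃········
                            ┃┛·██·██··
                            ┃··██·██··
                            ┃·········
                            ┃·█·██····
                            ┃··██·····
                            ┃·█···█···
                            ┃█··██··██
                            ┃━━━━━━━━━
                            ┃         
━━━━━━━━━━━━━━━━━━━━━━━━━━━━┛         
                                      


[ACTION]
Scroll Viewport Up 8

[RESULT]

CheckboxTree                 ┃        
─────────────────────────────┨        
━━━━━━━━━━━━━━━━━━━━━━━━━━━━┓┃        
cSequencer                  ┃┃        
────────────────────────────┨┃        
 ▼123456789012              ┃┃        
p·█···········              ┃┃━━━━━━━━
e··██·········              ┃┃e       
m···█········█              ┃┃────────
t··█·█·█···█·█              ┃┃        
k····█·████··█              ┃┃·██·····
                            ┃┃········
                            ┃┛·██·██··
                            ┃··██·██··
                            ┃·········


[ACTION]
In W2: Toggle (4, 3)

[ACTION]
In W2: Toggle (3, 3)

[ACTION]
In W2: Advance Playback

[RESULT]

CheckboxTree                 ┃        
─────────────────────────────┨        
━━━━━━━━━━━━━━━━━━━━━━━━━━━━┓┃        
cSequencer                  ┃┃        
────────────────────────────┨┃        
 0▼23456789012              ┃┃        
p·█···········              ┃┃━━━━━━━━
e··██·········              ┃┃e       
m···█········█              ┃┃────────
t··███·█···█·█              ┃┃        
k···██·████··█              ┃┃·██·····
                            ┃┃········
                            ┃┛·██·██··
                            ┃··██·██··
                            ┃·········
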